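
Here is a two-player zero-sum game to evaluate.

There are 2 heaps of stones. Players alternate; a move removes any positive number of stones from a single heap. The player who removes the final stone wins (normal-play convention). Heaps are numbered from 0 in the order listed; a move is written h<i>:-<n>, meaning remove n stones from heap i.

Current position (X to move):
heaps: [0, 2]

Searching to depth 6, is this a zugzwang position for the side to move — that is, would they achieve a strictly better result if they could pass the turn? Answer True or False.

[(0,2)] X move#1: h1:-1:-1/(0,1), h1:-2:+1/(0,0)*
[(0,0)] end (terminal -1, O#2); searched (0,2) to 6
pass branch (O moves first from the same position):
  | [(0,2)] O move#1: h1:-1:-1/(0,1), h1:-2:+1/(0,0)*
  | [(0,0)] end (terminal -1, X#2); searched (0,2) to 6
X moving scores +1; X passing scores -1

zugzwang((0,2), X) = False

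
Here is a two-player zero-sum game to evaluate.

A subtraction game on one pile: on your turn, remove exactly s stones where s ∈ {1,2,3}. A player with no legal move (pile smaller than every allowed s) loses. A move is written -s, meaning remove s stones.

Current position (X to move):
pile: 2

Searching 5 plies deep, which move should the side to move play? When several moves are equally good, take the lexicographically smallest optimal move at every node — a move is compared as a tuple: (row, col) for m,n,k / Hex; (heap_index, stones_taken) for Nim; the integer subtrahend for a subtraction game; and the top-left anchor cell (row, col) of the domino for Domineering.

X's best at [2]: -2

ply 1, X at 2 | -1=-1→1; -2=+1→0*
ply 2: 0 is terminal -1 (O); from 2 depth 5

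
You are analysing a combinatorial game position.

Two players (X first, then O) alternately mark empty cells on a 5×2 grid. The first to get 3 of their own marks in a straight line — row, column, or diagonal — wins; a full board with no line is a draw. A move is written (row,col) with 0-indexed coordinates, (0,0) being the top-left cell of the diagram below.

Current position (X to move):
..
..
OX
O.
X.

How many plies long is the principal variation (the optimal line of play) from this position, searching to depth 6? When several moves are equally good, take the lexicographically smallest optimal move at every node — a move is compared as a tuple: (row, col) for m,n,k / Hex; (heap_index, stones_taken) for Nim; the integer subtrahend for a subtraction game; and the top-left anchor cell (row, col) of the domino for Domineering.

[../../OX/O./X.] X move#1: (0,0):-1/X./../OX/O./X., (0,1):-1/.X/../OX/O./X., (1,0):+0/../X./OX/O./X.*, (1,1):-1/../.X/OX/O./X., (3,1):-1/../../OX/OX/X., (4,1):-1/../../OX/O./XX
[../X./OX/O./X.] O move#2: (0,0):-1/O./X./OX/O./X., (0,1):-1/.O/X./OX/O./X., (1,1):+0/../XO/OX/O./X.*, (3,1):+0/../X./OX/OO/X., (4,1):-1/../X./OX/O./XO
[../XO/OX/O./X.] X move#3: (0,0):+0/X./XO/OX/O./X.*, (0,1):+0/.X/XO/OX/O./X., (3,1):+0/../XO/OX/OX/X., (4,1):+0/../XO/OX/O./XX
[X./XO/OX/O./X.] O move#4: (0,1):+0/XO/XO/OX/O./X.*, (3,1):+0/X./XO/OX/OO/X., (4,1):+0/X./XO/OX/O./XO
[XO/XO/OX/O./X.] X move#5: (3,1):+0/XO/XO/OX/OX/X.*, (4,1):+0/XO/XO/OX/O./XX
[XO/XO/OX/OX/X.] O move#6: (4,1):+0/XO/XO/OX/OX/XO*
[XO/XO/OX/OX/XO] end (terminal +0, X#7); searched ../../OX/O./X. to 6

PV length from [../../OX/O./X.]: 6 plies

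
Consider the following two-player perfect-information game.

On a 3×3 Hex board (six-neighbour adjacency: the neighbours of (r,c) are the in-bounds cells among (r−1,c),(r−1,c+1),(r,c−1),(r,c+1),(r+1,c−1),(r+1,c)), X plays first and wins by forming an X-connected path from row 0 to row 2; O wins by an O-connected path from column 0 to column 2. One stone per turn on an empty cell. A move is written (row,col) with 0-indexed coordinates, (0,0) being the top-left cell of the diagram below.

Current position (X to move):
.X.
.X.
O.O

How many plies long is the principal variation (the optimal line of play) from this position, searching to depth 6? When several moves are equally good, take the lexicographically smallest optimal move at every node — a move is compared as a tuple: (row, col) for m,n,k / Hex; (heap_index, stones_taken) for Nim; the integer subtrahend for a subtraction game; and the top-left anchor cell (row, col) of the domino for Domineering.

p1 X@[.X./.X./O.O]: (0,0)[XX./.X./O.O]-1 (0,2)[.XX/.X./O.O]-1 (1,0)[.X./XX./O.O]-1 (1,2)[.X./.XX/O.O]-1 (2,1)[.X./.X./OXO]+1*
p2 O@[.X./.X./OXO] terminal -1; root [.X./.X./O.O] d6

PV length from [.X./.X./O.O]: 1 ply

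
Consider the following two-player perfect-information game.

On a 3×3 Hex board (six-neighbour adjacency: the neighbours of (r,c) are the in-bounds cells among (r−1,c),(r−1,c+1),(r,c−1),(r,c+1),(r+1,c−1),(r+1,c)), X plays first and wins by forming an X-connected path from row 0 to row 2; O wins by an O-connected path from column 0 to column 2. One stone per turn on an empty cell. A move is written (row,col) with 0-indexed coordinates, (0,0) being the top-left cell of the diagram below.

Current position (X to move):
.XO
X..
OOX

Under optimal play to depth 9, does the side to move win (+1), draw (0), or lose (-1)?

value(.XO/X../OOX, X) = -1

ply 1, X at .XO/X../OOX | (0,0)=-1→XXO/X../OOX*; (1,1)=-1→.XO/XX./OOX; (1,2)=-1→.XO/X.X/OOX
ply 2, O at XXO/X../OOX | (1,1)=+1→XXO/XO./OOX*; (1,2)=+1→XXO/X.O/OOX
ply 3: XXO/XO./OOX is terminal -1 (X); from .XO/X../OOX depth 9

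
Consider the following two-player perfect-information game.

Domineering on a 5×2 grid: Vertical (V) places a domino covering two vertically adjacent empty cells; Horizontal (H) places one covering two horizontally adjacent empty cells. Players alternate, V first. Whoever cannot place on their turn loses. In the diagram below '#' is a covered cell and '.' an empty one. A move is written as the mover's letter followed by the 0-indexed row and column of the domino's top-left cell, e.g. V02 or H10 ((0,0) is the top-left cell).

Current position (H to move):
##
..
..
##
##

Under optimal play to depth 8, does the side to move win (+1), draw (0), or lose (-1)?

value(##/../../##/##, H) = +1

p1 H@[##/../../##/##]: H10[##/##/../##/##]+1* H20[##/../##/##/##]+1
p2 V@[##/##/../##/##] terminal -1; root [##/../../##/##] d8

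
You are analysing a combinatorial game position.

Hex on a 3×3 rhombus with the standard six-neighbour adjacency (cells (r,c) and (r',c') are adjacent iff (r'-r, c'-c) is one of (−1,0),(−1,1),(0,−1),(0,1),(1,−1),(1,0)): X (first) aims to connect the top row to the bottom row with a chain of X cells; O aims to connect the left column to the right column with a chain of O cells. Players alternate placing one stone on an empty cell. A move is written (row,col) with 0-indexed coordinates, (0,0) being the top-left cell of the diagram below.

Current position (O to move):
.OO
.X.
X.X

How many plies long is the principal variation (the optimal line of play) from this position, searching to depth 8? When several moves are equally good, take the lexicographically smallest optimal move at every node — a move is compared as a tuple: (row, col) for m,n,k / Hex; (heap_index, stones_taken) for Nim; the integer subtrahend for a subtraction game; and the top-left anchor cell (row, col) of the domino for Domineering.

[.OO/.X./X.X] O move#1: (0,0):+1/OOO/.X./X.X*, (1,0):+1/.OO/OX./X.X, (1,2):+1/.OO/.XO/X.X, (2,1):+1/.OO/.X./XOX
[OOO/.X./X.X] end (terminal -1, X#2); searched .OO/.X./X.X to 8

PV length from [.OO/.X./X.X]: 1 ply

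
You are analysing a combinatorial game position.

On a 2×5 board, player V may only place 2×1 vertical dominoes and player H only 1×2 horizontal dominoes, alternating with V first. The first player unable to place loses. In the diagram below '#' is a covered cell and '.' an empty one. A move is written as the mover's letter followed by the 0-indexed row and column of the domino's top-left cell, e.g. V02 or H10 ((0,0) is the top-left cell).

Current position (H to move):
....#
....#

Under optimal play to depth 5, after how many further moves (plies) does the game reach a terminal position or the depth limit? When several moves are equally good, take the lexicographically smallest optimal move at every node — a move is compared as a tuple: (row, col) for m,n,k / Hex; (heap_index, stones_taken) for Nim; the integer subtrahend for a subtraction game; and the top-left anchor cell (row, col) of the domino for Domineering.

PV length from [....#/....#]: 3 plies

p1 H@[....#/....#]: H00[##..#/....#]-1 H01[.##.#/....#]+1* H02[..###/....#]-1 H10[....#/##..#]-1 H11[....#/.##.#]+1 H12[....#/..###]-1
p2 V@[.##.#/....#]: V00[###.#/#...#]-1* V03[.####/...##]-1
p3 H@[###.#/#...#]: H11[###.#/###.#]-1 H12[###.#/#.###]+1*
p4 V@[###.#/#.###] terminal -1; root [....#/....#] d5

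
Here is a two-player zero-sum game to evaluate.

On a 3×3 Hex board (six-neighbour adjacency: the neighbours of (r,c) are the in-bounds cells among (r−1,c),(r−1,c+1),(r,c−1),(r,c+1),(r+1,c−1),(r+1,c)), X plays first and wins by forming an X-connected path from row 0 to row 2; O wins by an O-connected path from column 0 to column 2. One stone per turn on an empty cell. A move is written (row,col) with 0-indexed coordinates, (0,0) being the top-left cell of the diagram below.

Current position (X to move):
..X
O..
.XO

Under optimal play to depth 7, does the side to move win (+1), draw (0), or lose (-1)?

p1 X@[..X/O../.XO]: (0,0)[X.X/O../.XO]+1* (0,1)[.XX/O../.XO]+1 (1,1)[..X/OX./.XO]+1 (1,2)[..X/O.X/.XO]+1 (2,0)[..X/O../XXO]+1
p2 O@[X.X/O../.XO]: (0,1)[XOX/O../.XO]-1* (1,1)[X.X/OO./.XO]-1 (1,2)[X.X/O.O/.XO]-1 (2,0)[X.X/O../OXO]-1
p3 X@[XOX/O../.XO]: (1,1)[XOX/OX./.XO]+1* (1,2)[XOX/O.X/.XO]+1 (2,0)[XOX/O../XXO]+1
p4 O@[XOX/OX./.XO] terminal -1; root [..X/O../.XO] d7

value(..X/O../.XO, X) = +1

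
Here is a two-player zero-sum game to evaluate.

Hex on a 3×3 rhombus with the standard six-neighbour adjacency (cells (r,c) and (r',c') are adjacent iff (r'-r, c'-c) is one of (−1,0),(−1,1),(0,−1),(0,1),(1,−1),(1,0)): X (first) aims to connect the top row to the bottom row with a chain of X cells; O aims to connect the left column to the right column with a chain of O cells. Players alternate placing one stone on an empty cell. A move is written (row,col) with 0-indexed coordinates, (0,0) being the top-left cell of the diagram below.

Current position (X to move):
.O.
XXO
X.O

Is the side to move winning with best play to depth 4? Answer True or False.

X winning at [.O./XXO/X.O]: True

[.O./XXO/X.O] X move#1: (0,0):+1/XO./XXO/X.O*, (0,2):+1/.OX/XXO/X.O, (2,1):+1/.O./XXO/XXO
[XO./XXO/X.O] end (terminal -1, O#2); searched .O./XXO/X.O to 4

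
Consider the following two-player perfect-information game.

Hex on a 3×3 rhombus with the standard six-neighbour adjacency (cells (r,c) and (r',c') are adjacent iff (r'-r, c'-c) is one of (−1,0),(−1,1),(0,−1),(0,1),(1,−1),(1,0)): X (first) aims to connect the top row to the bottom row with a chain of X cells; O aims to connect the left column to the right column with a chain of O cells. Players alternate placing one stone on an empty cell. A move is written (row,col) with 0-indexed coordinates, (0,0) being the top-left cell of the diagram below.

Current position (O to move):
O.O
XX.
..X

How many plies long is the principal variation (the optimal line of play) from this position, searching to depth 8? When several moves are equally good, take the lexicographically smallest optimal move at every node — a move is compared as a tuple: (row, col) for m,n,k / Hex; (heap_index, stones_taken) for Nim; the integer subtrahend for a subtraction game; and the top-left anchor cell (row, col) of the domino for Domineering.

[O.O/XX./..X] O move#1: (0,1):+1/OOO/XX./..X*, (1,2):-1/O.O/XXO/..X, (2,0):-1/O.O/XX./O.X, (2,1):-1/O.O/XX./.OX
[OOO/XX./..X] end (terminal -1, X#2); searched O.O/XX./..X to 8

PV length from [O.O/XX./..X]: 1 ply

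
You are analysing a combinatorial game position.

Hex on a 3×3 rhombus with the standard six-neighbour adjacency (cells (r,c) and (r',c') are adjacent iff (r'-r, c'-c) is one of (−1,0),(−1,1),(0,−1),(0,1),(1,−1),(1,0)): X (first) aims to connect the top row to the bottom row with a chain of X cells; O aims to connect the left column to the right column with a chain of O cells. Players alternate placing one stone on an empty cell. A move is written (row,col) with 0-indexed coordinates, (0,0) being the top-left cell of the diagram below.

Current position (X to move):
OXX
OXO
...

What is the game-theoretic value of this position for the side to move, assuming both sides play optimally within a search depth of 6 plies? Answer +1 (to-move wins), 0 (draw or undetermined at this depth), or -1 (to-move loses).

value(OXX/OXO/..., X) = +1

ply 1, X at OXX/OXO/... | (2,0)=+1→OXX/OXO/X..*; (2,1)=+1→OXX/OXO/.X.; (2,2)=+1→OXX/OXO/..X
ply 2: OXX/OXO/X.. is terminal -1 (O); from OXX/OXO/... depth 6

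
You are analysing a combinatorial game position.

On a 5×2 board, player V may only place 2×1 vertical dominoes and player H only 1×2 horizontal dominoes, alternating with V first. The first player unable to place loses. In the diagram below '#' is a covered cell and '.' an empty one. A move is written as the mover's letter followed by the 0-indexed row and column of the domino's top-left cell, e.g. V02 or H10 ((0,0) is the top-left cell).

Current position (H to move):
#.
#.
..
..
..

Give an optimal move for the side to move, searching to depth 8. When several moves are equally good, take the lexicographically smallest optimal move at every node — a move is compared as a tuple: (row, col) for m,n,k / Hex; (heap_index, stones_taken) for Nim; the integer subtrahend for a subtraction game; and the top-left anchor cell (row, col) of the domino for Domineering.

ply 1, H at #./#./../../.. | H20=-1→#./#./##/../..; H30=+1→#./#./../##/..*; H40=-1→#./#./../../##
ply 2, V at #./#./../##/.. | V01=-1→##/##/../##/..*; V11=-1→#./##/.#/##/..
ply 3, H at ##/##/../##/.. | H20=+1→##/##/##/##/..*; H40=+1→##/##/../##/##
ply 4: ##/##/##/##/.. is terminal -1 (V); from #./#./../../.. depth 8

H's best at [#./#./../../..]: H30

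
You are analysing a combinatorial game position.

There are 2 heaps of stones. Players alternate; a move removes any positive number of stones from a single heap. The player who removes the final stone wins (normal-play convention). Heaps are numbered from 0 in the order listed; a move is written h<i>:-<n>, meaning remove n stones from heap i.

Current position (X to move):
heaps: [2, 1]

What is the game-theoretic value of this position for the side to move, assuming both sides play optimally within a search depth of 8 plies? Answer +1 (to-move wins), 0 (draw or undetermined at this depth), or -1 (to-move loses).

ply 1, X at (2,1) | h0:-1=+1→(1,1)*; h0:-2=-1→(0,1); h1:-1=-1→(2,0)
ply 2, O at (1,1) | h0:-1=-1→(0,1)*; h1:-1=-1→(1,0)
ply 3, X at (0,1) | h1:-1=+1→(0,0)*
ply 4: (0,0) is terminal -1 (O); from (2,1) depth 8

value((2,1), X) = +1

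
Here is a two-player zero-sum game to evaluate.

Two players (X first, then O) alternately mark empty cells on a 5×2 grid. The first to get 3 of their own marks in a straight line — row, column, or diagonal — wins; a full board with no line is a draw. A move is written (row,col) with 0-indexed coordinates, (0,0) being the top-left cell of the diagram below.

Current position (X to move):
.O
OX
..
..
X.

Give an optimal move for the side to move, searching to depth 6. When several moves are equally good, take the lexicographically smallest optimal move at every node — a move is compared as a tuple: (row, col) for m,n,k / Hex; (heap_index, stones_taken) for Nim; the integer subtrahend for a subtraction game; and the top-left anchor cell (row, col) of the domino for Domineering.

[.O/OX/../../X.] X move#1: (0,0):+0/XO/OX/../../X.*, (2,0):+0/.O/OX/X./../X., (2,1):+0/.O/OX/.X/../X., (3,0):+0/.O/OX/../X./X., (3,1):+0/.O/OX/../.X/X., (4,1):-1/.O/OX/../../XX
[XO/OX/../../X.] O move#2: (2,0):+0/XO/OX/O./../X.*, (2,1):+0/XO/OX/.O/../X., (3,0):+0/XO/OX/../O./X., (3,1):+0/XO/OX/../.O/X., (4,1):+0/XO/OX/../../XO
[XO/OX/O./../X.] X move#3: (2,1):-1/XO/OX/OX/../X., (3,0):+0/XO/OX/O./X./X.*, (3,1):-1/XO/OX/O./.X/X., (4,1):-1/XO/OX/O./../XX
[XO/OX/O./X./X.] O move#4: (2,1):+0/XO/OX/OO/X./X.*, (3,1):+0/XO/OX/O./XO/X., (4,1):+0/XO/OX/O./X./XO
[XO/OX/OO/X./X.] X move#5: (3,1):+0/XO/OX/OO/XX/X.*, (4,1):+0/XO/OX/OO/X./XX
[XO/OX/OO/XX/X.] O move#6: (4,1):+0/XO/OX/OO/XX/XO*
[XO/OX/OO/XX/XO] end (terminal +0, X#7); searched .O/OX/../../X. to 6

X's best at [.O/OX/../../X.]: (0,0)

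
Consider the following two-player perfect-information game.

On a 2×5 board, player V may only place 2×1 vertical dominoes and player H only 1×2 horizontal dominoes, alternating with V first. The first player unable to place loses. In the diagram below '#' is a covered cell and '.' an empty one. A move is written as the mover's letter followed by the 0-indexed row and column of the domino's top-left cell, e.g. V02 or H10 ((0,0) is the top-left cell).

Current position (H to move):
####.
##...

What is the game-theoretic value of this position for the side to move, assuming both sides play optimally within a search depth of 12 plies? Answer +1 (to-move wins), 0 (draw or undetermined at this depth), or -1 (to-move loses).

ply 1, H at ####./##... | H12=-1→####./####.; H13=+1→####./##.##*
ply 2: ####./##.## is terminal -1 (V); from ####./##... depth 12

value(####./##..., H) = +1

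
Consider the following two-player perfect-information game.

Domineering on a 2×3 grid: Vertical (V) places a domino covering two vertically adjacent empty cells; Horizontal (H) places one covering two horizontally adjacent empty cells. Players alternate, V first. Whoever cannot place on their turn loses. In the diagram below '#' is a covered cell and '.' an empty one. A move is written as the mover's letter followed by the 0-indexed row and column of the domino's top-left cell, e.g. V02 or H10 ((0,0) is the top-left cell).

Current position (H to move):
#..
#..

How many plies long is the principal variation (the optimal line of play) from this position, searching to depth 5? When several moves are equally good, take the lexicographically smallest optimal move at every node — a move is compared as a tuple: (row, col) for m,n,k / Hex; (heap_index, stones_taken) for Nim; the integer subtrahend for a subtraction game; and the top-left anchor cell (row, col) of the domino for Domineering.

[#../#..] H move#1: H01:+1/###/#..*, H11:+1/#../###
[###/#..] end (terminal -1, V#2); searched #../#.. to 5

PV length from [#../#..]: 1 ply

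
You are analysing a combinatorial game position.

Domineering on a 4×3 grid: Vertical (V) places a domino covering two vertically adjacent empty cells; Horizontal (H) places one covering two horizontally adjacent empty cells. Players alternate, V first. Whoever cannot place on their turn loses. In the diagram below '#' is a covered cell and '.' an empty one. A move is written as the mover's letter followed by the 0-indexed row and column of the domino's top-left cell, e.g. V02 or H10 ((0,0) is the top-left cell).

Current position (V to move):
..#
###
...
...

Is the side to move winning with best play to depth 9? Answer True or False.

V winning at [..#/###/.../...]: True

p1 V@[..#/###/.../...]: V20[..#/###/#../#..]-1 V21[..#/###/.#./.#.]+1* V22[..#/###/..#/..#]-1
p2 H@[..#/###/.#./.#.]: H00[###/###/.#./.#.]-1*
p3 V@[###/###/.#./.#.]: V20[###/###/##./##.]+1* V22[###/###/.##/.##]+1
p4 H@[###/###/##./##.] terminal -1; root [..#/###/.../...] d9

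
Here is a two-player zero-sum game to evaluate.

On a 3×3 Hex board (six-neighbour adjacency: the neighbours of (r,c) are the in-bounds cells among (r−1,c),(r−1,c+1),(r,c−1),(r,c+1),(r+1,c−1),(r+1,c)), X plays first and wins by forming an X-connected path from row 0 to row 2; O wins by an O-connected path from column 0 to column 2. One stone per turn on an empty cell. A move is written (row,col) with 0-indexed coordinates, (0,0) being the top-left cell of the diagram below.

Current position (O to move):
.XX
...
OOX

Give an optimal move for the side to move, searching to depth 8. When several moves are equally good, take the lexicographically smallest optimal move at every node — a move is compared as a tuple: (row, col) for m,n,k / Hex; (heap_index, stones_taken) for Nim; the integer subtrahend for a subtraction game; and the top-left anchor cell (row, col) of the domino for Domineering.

ply 1, O at .XX/.../OOX | (0,0)=-1→OXX/.../OOX; (1,0)=-1→.XX/O../OOX; (1,1)=-1→.XX/.O./OOX; (1,2)=+1→.XX/..O/OOX*
ply 2: .XX/..O/OOX is terminal -1 (X); from .XX/.../OOX depth 8

O's best at [.XX/.../OOX]: (1,2)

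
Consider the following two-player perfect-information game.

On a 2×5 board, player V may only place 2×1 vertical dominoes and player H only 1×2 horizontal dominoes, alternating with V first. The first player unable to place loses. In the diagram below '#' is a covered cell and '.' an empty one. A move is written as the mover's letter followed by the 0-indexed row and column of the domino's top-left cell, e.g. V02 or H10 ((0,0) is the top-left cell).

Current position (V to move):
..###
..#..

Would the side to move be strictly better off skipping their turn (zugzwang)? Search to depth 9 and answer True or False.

ply 1, V at ..###/..#.. | V00=+1→#.###/#.#..*; V01=+1→.####/.##..
ply 2, H at #.###/#.#.. | H13=-1→#.###/#.###*
ply 3, V at #.###/#.### | V01=+1→#####/#####*
ply 4: #####/##### is terminal -1 (H); from ..###/..#.. depth 9
if V skipped the turn, H would face:
~ ply 1, H at ..###/..#.. | H00=+1→#####/..#..*; H10=+1→..###/###..; H13=-1→..###/..###
~ ply 2: #####/..#.. is terminal -1 (V); from ..###/..#.. depth 9
compare (V): move=+1 vs pass=-1

zugzwang(..###/..#.., V) = False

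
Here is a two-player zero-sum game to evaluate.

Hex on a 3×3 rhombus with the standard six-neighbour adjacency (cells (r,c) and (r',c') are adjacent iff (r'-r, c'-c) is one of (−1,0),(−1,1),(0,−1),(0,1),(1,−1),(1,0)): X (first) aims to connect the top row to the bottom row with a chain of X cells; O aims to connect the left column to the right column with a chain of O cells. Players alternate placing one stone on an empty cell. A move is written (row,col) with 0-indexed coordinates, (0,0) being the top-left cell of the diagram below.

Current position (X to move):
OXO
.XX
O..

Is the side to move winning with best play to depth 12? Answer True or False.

p1 X@[OXO/.XX/O..]: (1,0)[OXO/XXX/O..]+1* (2,1)[OXO/.XX/OX.]+1 (2,2)[OXO/.XX/O.X]+1
p2 O@[OXO/XXX/O..]: (2,1)[OXO/XXX/OO.]-1* (2,2)[OXO/XXX/O.O]-1
p3 X@[OXO/XXX/OO.]: (2,2)[OXO/XXX/OOX]+1*
p4 O@[OXO/XXX/OOX] terminal -1; root [OXO/.XX/O..] d12

X winning at [OXO/.XX/O..]: True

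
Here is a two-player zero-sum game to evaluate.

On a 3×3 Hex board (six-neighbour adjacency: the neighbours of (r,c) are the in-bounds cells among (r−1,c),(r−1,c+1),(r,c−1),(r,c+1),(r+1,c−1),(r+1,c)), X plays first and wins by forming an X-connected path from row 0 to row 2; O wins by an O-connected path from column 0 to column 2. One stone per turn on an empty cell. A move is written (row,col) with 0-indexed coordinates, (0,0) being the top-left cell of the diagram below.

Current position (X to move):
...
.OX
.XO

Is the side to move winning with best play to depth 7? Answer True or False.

[.../.OX/.XO] X move#1: (0,0):-1/X../.OX/.XO, (0,1):-1/.X./.OX/.XO, (0,2):+1/..X/.OX/.XO*, (1,0):+1/.../XOX/.XO, (2,0):+1/.../.OX/XXO
[..X/.OX/.XO] end (terminal -1, O#2); searched .../.OX/.XO to 7

X winning at [.../.OX/.XO]: True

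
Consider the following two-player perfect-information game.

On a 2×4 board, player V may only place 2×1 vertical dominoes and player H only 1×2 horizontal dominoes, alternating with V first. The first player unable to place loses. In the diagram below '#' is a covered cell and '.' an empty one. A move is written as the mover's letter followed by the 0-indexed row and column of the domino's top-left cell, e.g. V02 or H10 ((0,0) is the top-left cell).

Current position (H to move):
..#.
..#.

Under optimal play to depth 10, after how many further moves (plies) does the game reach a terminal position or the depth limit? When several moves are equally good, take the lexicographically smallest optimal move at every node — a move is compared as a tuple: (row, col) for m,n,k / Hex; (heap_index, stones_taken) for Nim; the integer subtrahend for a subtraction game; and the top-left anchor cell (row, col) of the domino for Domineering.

PV length from [..#./..#.]: 3 plies

[..#./..#.] H move#1: H00:+1/###./..#.*, H10:+1/..#./###.
[###./..#.] V move#2: V03:-1/####/..##*
[####/..##] H move#3: H10:+1/####/####*
[####/####] end (terminal -1, V#4); searched ..#./..#. to 10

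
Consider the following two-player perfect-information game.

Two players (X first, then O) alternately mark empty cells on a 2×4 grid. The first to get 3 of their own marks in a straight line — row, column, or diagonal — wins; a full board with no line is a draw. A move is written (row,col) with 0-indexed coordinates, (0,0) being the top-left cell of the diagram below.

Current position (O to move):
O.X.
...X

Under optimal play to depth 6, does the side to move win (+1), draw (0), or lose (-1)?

value(O.X./...X, O) = 0

ply 1, O at O.X./...X | (0,1)=+0→OOX./...X*; (0,3)=+0→O.XO/...X; (1,0)=+0→O.X./O..X; (1,1)=+0→O.X./.O.X; (1,2)=+0→O.X./..OX
ply 2, X at OOX./...X | (0,3)=+0→OOXX/...X*; (1,0)=+0→OOX./X..X; (1,1)=+0→OOX./.X.X; (1,2)=+0→OOX./..XX
ply 3, O at OOXX/...X | (1,0)=+0→OOXX/O..X*; (1,1)=+0→OOXX/.O.X; (1,2)=+0→OOXX/..OX
ply 4, X at OOXX/O..X | (1,1)=+0→OOXX/OX.X*; (1,2)=+0→OOXX/O.XX
ply 5, O at OOXX/OX.X | (1,2)=+0→OOXX/OXOX*
ply 6: OOXX/OXOX is terminal +0 (X); from O.X./...X depth 6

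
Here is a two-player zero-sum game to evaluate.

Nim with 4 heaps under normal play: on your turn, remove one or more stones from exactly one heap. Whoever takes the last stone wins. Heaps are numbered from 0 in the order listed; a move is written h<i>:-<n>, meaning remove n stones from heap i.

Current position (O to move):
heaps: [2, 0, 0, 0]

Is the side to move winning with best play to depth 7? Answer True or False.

O winning at [(2,0,0,0)]: True

p1 O@[(2,0,0,0)]: h0:-1[(1,0,0,0)]-1 h0:-2[(0,0,0,0)]+1*
p2 X@[(0,0,0,0)] terminal -1; root [(2,0,0,0)] d7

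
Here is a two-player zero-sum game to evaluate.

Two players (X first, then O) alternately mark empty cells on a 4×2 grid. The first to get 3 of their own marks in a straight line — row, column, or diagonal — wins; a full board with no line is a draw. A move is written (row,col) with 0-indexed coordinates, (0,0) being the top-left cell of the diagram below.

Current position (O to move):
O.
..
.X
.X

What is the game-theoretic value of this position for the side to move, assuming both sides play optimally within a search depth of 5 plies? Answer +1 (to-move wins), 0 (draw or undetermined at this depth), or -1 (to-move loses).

value(O./../.X/.X, O) = 0

ply 1, O at O./../.X/.X | (0,1)=-1→OO/../.X/.X; (1,0)=-1→O./O./.X/.X; (1,1)=+0→O./.O/.X/.X*; (2,0)=-1→O./../OX/.X; (3,0)=-1→O./../.X/OX
ply 2, X at O./.O/.X/.X | (0,1)=+0→OX/.O/.X/.X*; (1,0)=+0→O./XO/.X/.X; (2,0)=+0→O./.O/XX/.X; (3,0)=+0→O./.O/.X/XX
ply 3, O at OX/.O/.X/.X | (1,0)=+0→OX/OO/.X/.X*; (2,0)=+0→OX/.O/OX/.X; (3,0)=+0→OX/.O/.X/OX
ply 4, X at OX/OO/.X/.X | (2,0)=+0→OX/OO/XX/.X*; (3,0)=-1→OX/OO/.X/XX
ply 5, O at OX/OO/XX/.X | (3,0)=+0→OX/OO/XX/OX*
ply 6: OX/OO/XX/OX is terminal +0 (X); from O./../.X/.X depth 5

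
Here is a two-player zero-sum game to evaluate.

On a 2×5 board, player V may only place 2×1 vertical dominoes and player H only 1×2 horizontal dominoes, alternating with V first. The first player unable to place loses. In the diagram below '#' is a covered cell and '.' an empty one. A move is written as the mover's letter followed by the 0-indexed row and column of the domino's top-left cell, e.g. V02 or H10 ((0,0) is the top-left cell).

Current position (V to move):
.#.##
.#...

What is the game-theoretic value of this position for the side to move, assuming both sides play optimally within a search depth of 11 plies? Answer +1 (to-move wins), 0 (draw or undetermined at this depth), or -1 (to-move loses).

[.#.##/.#...] V move#1: V00:-1/##.##/##..., V02:+1/.####/.##..*
[.####/.##..] H move#2: H13:-1/.####/.####*
[.####/.####] V move#3: V00:+1/#####/#####*
[#####/#####] end (terminal -1, H#4); searched .#.##/.#... to 11

value(.#.##/.#..., V) = +1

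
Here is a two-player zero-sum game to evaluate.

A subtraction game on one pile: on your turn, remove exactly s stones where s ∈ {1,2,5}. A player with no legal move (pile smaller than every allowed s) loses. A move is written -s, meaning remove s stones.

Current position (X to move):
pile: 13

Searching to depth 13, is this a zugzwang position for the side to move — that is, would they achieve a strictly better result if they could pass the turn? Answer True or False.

p1 X@[13]: -1[12]+1* -2[11]-1 -5[8]-1
p2 O@[12]: -1[11]-1* -2[10]-1 -5[7]-1
p3 X@[11]: -1[10]-1 -2[9]+1* -5[6]+1
p4 O@[9]: -1[8]-1* -2[7]-1 -5[4]-1
p5 X@[8]: -1[7]-1 -2[6]+1* -5[3]+1
p6 O@[6]: -1[5]-1* -2[4]-1 -5[1]-1
p7 X@[5]: -1[4]-1 -2[3]+1* -5[0]+1
p8 O@[3]: -1[2]-1* -2[1]-1
p9 X@[2]: -1[1]-1 -2[0]+1*
p10 O@[0] terminal -1; root [13] d13
suppose X passes — search the same position with O to move:
pass> p1 O@[13]: -1[12]+1* -2[11]-1 -5[8]-1
pass> p2 X@[12]: -1[11]-1* -2[10]-1 -5[7]-1
pass> p3 O@[11]: -1[10]-1 -2[9]+1* -5[6]+1
pass> p4 X@[9]: -1[8]-1* -2[7]-1 -5[4]-1
pass> p5 O@[8]: -1[7]-1 -2[6]+1* -5[3]+1
pass> p6 X@[6]: -1[5]-1* -2[4]-1 -5[1]-1
pass> p7 O@[5]: -1[4]-1 -2[3]+1* -5[0]+1
pass> p8 X@[3]: -1[2]-1* -2[1]-1
pass> p9 O@[2]: -1[1]-1 -2[0]+1*
pass> p10 X@[0] terminal -1; root [13] d13
for X: play +1, pass -1

zugzwang(13, X) = False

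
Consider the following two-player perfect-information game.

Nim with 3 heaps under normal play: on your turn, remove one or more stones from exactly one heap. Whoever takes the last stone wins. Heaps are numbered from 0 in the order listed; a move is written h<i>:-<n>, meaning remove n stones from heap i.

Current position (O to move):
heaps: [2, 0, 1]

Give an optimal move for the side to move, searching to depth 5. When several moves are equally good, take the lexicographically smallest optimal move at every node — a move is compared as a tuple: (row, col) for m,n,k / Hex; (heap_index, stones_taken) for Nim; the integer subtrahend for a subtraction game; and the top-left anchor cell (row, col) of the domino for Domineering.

p1 O@[(2,0,1)]: h0:-1[(1,0,1)]+1* h0:-2[(0,0,1)]-1 h2:-1[(2,0,0)]-1
p2 X@[(1,0,1)]: h0:-1[(0,0,1)]-1* h2:-1[(1,0,0)]-1
p3 O@[(0,0,1)]: h2:-1[(0,0,0)]+1*
p4 X@[(0,0,0)] terminal -1; root [(2,0,1)] d5

O's best at [(2,0,1)]: h0:-1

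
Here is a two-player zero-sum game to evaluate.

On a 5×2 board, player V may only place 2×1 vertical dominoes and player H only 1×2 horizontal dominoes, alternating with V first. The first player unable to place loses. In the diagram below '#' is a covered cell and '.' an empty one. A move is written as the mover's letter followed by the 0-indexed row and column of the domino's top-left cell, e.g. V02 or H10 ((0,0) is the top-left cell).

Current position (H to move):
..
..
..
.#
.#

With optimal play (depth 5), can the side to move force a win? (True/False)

H winning at [../../../.#/.#]: True

[../../../.#/.#] H move#1: H00:-1/##/../../.#/.#, H10:+1/../##/../.#/.#*, H20:-1/../../##/.#/.#
[../##/../.#/.#] V move#2: V20:-1/../##/#./##/.#*, V30:-1/../##/../##/##
[../##/#./##/.#] H move#3: H00:+1/##/##/#./##/.#*
[##/##/#./##/.#] end (terminal -1, V#4); searched ../../../.#/.# to 5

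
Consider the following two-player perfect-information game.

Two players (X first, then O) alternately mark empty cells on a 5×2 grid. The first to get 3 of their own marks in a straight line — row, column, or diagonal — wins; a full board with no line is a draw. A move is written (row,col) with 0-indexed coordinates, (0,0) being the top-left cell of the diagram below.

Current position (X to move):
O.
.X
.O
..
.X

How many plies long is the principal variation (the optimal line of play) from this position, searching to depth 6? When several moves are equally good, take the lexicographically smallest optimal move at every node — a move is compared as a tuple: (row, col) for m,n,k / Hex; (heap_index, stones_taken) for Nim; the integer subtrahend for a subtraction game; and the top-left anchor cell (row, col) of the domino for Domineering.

p1 X@[O./.X/.O/../.X]: (0,1)[OX/.X/.O/../.X]+0* (1,0)[O./XX/.O/../.X]+0 (2,0)[O./.X/XO/../.X]+0 (3,0)[O./.X/.O/X./.X]+0 (3,1)[O./.X/.O/.X/.X]+0 (4,0)[O./.X/.O/../XX]+0
p2 O@[OX/.X/.O/../.X]: (1,0)[OX/OX/.O/../.X]+0* (2,0)[OX/.X/OO/../.X]+0 (3,0)[OX/.X/.O/O./.X]+0 (3,1)[OX/.X/.O/.O/.X]+0 (4,0)[OX/.X/.O/../OX]+0
p3 X@[OX/OX/.O/../.X]: (2,0)[OX/OX/XO/../.X]+0* (3,0)[OX/OX/.O/X./.X]-1 (3,1)[OX/OX/.O/.X/.X]-1 (4,0)[OX/OX/.O/../XX]-1
p4 O@[OX/OX/XO/../.X]: (3,0)[OX/OX/XO/O./.X]+0* (3,1)[OX/OX/XO/.O/.X]+0 (4,0)[OX/OX/XO/../OX]+0
p5 X@[OX/OX/XO/O./.X]: (3,1)[OX/OX/XO/OX/.X]+0* (4,0)[OX/OX/XO/O./XX]+0
p6 O@[OX/OX/XO/OX/.X]: (4,0)[OX/OX/XO/OX/OX]+0*
p7 X@[OX/OX/XO/OX/OX] terminal +0; root [O./.X/.O/../.X] d6

PV length from [O./.X/.O/../.X]: 6 plies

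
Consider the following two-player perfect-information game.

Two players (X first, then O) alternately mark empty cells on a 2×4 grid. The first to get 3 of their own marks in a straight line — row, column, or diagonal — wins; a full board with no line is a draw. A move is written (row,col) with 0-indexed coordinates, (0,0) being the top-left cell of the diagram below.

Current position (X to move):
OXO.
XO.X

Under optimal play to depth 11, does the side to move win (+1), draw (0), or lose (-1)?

[OXO./XO.X] X move#1: (0,3):+0/OXOX/XO.X*, (1,2):+0/OXO./XOXX
[OXOX/XO.X] O move#2: (1,2):+0/OXOX/XOOX*
[OXOX/XOOX] end (terminal +0, X#3); searched OXO./XO.X to 11

value(OXO./XO.X, X) = 0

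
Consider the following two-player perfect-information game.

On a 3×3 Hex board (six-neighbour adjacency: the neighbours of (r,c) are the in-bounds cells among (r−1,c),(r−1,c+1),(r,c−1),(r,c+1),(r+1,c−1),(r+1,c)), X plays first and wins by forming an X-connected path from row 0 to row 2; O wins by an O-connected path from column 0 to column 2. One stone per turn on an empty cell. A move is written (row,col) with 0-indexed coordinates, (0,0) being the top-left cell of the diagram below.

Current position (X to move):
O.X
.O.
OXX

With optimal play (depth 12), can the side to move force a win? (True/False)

[O.X/.O./OXX] X move#1: (0,1):-1/OXX/.O./OXX, (1,0):-1/O.X/XO./OXX, (1,2):+1/O.X/.OX/OXX*
[O.X/.OX/OXX] end (terminal -1, O#2); searched O.X/.O./OXX to 12

X winning at [O.X/.O./OXX]: True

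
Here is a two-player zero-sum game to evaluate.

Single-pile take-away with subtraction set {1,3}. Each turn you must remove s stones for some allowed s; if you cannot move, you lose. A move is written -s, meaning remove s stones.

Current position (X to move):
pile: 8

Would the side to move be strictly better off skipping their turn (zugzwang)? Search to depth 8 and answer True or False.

zugzwang(8, X) = True

p1 X@[8]: -1[7]-1* -3[5]-1
p2 O@[7]: -1[6]+1* -3[4]+1
p3 X@[6]: -1[5]-1* -3[3]-1
p4 O@[5]: -1[4]+1* -3[2]+1
p5 X@[4]: -1[3]-1* -3[1]-1
p6 O@[3]: -1[2]+1* -3[0]+1
p7 X@[2]: -1[1]-1*
p8 O@[1]: -1[0]+1*
p9 X@[0] terminal -1; root [8] d8
pass branch (O moves first from the same position):
  | p1 O@[8]: -1[7]-1* -3[5]-1
  | p2 X@[7]: -1[6]+1* -3[4]+1
  | p3 O@[6]: -1[5]-1* -3[3]-1
  | p4 X@[5]: -1[4]+1* -3[2]+1
  | p5 O@[4]: -1[3]-1* -3[1]-1
  | p6 X@[3]: -1[2]+1* -3[0]+1
  | p7 O@[2]: -1[1]-1*
  | p8 X@[1]: -1[0]+1*
  | p9 O@[0] terminal -1; root [8] d8
X moving scores -1; X passing scores +1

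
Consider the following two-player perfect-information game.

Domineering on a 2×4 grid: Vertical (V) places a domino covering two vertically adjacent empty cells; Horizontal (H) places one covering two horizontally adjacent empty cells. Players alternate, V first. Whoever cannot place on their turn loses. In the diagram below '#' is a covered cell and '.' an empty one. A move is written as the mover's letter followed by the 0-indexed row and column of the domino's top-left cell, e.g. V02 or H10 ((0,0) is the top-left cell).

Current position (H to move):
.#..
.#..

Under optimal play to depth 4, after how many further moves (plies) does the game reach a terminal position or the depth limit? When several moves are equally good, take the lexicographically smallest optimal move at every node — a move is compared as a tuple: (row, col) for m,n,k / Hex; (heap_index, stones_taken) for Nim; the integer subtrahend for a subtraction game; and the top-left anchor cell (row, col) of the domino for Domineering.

PV length from [.#../.#..]: 3 plies

p1 H@[.#../.#..]: H02[.###/.#..]+1* H12[.#../.###]+1
p2 V@[.###/.#..]: V00[####/##..]-1*
p3 H@[####/##..]: H12[####/####]+1*
p4 V@[####/####] terminal -1; root [.#../.#..] d4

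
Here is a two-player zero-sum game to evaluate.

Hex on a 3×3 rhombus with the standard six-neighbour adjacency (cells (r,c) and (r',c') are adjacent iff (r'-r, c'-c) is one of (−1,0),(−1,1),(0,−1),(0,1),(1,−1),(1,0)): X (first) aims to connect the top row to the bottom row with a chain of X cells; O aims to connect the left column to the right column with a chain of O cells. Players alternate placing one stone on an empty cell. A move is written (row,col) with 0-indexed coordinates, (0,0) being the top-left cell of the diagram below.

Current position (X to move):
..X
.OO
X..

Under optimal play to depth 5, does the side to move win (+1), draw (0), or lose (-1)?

value(..X/.OO/X.., X) = +1

[..X/.OO/X..] X move#1: (0,0):-1/X.X/.OO/X.., (0,1):-1/.XX/.OO/X.., (1,0):+1/..X/XOO/X..*, (2,1):-1/..X/.OO/XX., (2,2):-1/..X/.OO/X.X
[..X/XOO/X..] O move#2: (0,0):-1/O.X/XOO/X..*, (0,1):-1/.OX/XOO/X.., (2,1):-1/..X/XOO/XO., (2,2):-1/..X/XOO/X.O
[O.X/XOO/X..] X move#3: (0,1):+1/OXX/XOO/X..*, (2,1):-1/O.X/XOO/XX., (2,2):-1/O.X/XOO/X.X
[OXX/XOO/X..] end (terminal -1, O#4); searched ..X/.OO/X.. to 5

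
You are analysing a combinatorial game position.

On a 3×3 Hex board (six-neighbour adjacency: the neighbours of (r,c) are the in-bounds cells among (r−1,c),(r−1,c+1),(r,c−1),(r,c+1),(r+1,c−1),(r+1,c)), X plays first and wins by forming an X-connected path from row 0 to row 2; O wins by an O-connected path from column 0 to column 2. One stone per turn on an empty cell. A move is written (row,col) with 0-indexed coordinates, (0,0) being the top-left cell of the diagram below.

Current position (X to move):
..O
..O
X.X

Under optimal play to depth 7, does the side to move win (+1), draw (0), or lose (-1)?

ply 1, X at ..O/..O/X.X | (0,0)=-1→X.O/..O/X.X; (0,1)=+1→.XO/..O/X.X*; (1,0)=+1→..O/X.O/X.X; (1,1)=-1→..O/.XO/X.X; (2,1)=-1→..O/..O/XXX
ply 2, O at .XO/..O/X.X | (0,0)=-1→OXO/..O/X.X*; (1,0)=-1→.XO/O.O/X.X; (1,1)=-1→.XO/.OO/X.X; (2,1)=-1→.XO/..O/XOX
ply 3, X at OXO/..O/X.X | (1,0)=+1→OXO/X.O/X.X*; (1,1)=+1→OXO/.XO/X.X; (2,1)=+1→OXO/..O/XXX
ply 4: OXO/X.O/X.X is terminal -1 (O); from ..O/..O/X.X depth 7

value(..O/..O/X.X, X) = +1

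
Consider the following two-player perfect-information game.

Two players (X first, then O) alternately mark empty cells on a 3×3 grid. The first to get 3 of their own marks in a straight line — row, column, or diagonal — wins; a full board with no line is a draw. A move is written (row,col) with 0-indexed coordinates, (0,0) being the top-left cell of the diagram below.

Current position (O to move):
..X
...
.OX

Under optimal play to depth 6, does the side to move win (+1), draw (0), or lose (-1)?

p1 O@[..X/.../.OX]: (0,0)[O.X/.../.OX]-1* (0,1)[.OX/.../.OX]-1 (1,0)[..X/O../.OX]-1 (1,1)[..X/.O./.OX]-1 (1,2)[..X/..O/.OX]-1 (2,0)[..X/.../OOX]-1
p2 X@[O.X/.../.OX]: (0,1)[OXX/.../.OX]+0 (1,0)[O.X/X../.OX]+0 (1,1)[O.X/.X./.OX]+1* (1,2)[O.X/..X/.OX]+1 (2,0)[O.X/.../XOX]+1
p3 O@[O.X/.X./.OX]: (0,1)[OOX/.X./.OX]-1* (1,0)[O.X/OX./.OX]-1 (1,2)[O.X/.XO/.OX]-1 (2,0)[O.X/.X./OOX]-1
p4 X@[OOX/.X./.OX]: (1,0)[OOX/XX./.OX]+1* (1,2)[OOX/.XX/.OX]+1 (2,0)[OOX/.X./XOX]+1
p5 O@[OOX/XX./.OX]: (1,2)[OOX/XXO/.OX]-1* (2,0)[OOX/XX./OOX]-1
p6 X@[OOX/XXO/.OX]: (2,0)[OOX/XXO/XOX]+1*
p7 O@[OOX/XXO/XOX] terminal -1; root [..X/.../.OX] d6

value(..X/.../.OX, O) = -1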